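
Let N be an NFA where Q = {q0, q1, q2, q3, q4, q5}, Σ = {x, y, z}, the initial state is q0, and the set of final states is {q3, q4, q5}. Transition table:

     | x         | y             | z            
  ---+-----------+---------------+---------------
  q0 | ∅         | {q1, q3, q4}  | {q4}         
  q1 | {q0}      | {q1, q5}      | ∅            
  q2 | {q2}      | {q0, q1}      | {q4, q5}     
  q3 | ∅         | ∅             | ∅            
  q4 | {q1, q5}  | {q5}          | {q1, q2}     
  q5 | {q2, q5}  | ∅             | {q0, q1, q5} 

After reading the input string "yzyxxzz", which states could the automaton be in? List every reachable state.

Start in {q0}.
Read 'y': q0→{q1, q3, q4}; now {q1, q3, q4}.
Read 'z': q1→∅, q3→∅, q4→{q1, q2}; now {q1, q2}.
Read 'y': q1→{q1, q5}, q2→{q0, q1}; now {q0, q1, q5}.
Read 'x': q0→∅, q1→{q0}, q5→{q2, q5}; now {q0, q2, q5}.
Read 'x': q0→∅, q2→{q2}, q5→{q2, q5}; now {q2, q5}.
Read 'z': q2→{q4, q5}, q5→{q0, q1, q5}; now {q0, q1, q4, q5}.
Read 'z': q0→{q4}, q1→∅, q4→{q1, q2}, q5→{q0, q1, q5}; now {q0, q1, q2, q4, q5}.

{q0, q1, q2, q4, q5}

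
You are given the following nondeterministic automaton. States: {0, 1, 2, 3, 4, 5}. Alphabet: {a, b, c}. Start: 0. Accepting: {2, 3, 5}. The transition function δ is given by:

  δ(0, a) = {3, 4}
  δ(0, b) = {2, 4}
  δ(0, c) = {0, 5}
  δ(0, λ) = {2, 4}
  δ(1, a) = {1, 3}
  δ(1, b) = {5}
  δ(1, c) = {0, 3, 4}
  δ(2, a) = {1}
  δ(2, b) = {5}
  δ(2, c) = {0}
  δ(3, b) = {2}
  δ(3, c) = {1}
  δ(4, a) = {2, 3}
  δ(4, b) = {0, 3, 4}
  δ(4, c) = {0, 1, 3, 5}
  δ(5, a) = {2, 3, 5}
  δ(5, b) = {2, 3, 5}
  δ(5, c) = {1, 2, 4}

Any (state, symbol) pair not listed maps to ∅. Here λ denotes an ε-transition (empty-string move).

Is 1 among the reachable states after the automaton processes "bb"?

Start: ε-closure({0}) = {0, 2, 4}.
Read 'b': {0, 2, 4} → {0, 2, 3, 4, 5}.
Read 'b': {0, 2, 3, 4, 5} → {0, 2, 3, 4, 5}.
State 1 is not in {0, 2, 3, 4, 5}.

No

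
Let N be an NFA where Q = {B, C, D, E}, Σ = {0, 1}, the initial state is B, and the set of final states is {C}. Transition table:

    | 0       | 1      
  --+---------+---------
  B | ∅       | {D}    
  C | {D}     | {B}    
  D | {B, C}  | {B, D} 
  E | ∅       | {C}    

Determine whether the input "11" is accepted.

Start in {B}.
Read '1': {B} → {D}.
Read '1': {D} → {B, D}.
The final set {B, D} contains no accepting state.

No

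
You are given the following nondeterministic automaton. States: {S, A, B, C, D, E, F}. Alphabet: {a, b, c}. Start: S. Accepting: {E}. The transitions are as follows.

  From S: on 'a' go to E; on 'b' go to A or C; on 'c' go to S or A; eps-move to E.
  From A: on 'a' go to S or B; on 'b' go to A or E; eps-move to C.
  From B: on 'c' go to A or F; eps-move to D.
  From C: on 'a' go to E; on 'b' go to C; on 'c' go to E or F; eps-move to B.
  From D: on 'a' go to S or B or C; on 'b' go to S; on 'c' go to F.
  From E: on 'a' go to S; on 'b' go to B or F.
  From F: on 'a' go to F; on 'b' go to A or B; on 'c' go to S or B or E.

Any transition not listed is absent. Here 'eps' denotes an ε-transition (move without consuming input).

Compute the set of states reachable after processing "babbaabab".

Start: ε-closure({S}) = {S, E}.
Read 'b': S→{A, C}, E→{B, F}; union {A, B, C, F}; ε-closure = {A, B, C, D, F}.
Read 'a': A→{S, B}, B→∅, C→{E}, D→{S, B, C}, F→{F}; union {S, B, C, E, F}; ε-closure = {S, B, C, D, E, F}.
Read 'b': S→{A, C}, B→∅, C→{C}, D→{S}, E→{B, F}, F→{A, B}; union {S, A, B, C, F}; ε-closure = {S, A, B, C, D, E, F}.
Read 'b': S→{A, C}, A→{A, E}, B→∅, C→{C}, D→{S}, E→{B, F}, F→{A, B}; union {S, A, B, C, E, F}; ε-closure = {S, A, B, C, D, E, F}.
Read 'a': S→{E}, A→{S, B}, B→∅, C→{E}, D→{S, B, C}, E→{S}, F→{F}; union {S, B, C, E, F}; ε-closure = {S, B, C, D, E, F}.
Read 'a': S→{E}, B→∅, C→{E}, D→{S, B, C}, E→{S}, F→{F}; union {S, B, C, E, F}; ε-closure = {S, B, C, D, E, F}.
Read 'b': S→{A, C}, B→∅, C→{C}, D→{S}, E→{B, F}, F→{A, B}; union {S, A, B, C, F}; ε-closure = {S, A, B, C, D, E, F}.
Read 'a': S→{E}, A→{S, B}, B→∅, C→{E}, D→{S, B, C}, E→{S}, F→{F}; union {S, B, C, E, F}; ε-closure = {S, B, C, D, E, F}.
Read 'b': S→{A, C}, B→∅, C→{C}, D→{S}, E→{B, F}, F→{A, B}; union {S, A, B, C, F}; ε-closure = {S, A, B, C, D, E, F}.

{S, A, B, C, D, E, F}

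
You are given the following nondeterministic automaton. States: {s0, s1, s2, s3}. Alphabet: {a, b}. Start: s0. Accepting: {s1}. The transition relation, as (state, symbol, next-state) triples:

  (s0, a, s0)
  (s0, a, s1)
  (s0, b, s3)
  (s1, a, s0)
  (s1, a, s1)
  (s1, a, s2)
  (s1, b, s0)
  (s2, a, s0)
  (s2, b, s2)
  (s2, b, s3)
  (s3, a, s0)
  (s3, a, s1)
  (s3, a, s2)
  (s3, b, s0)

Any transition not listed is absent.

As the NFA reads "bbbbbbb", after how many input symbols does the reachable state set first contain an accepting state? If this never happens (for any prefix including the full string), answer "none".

Start in {s0}.
Read 'b': {s0} → {s3}.
Read 'b': {s3} → {s0}.
Read 'b': {s0} → {s3}.
Read 'b': {s3} → {s0}.
Read 'b': {s0} → {s3}.
Read 'b': {s3} → {s0}.
Read 'b': {s0} → {s3}.
No reachable set along the way intersects F.

none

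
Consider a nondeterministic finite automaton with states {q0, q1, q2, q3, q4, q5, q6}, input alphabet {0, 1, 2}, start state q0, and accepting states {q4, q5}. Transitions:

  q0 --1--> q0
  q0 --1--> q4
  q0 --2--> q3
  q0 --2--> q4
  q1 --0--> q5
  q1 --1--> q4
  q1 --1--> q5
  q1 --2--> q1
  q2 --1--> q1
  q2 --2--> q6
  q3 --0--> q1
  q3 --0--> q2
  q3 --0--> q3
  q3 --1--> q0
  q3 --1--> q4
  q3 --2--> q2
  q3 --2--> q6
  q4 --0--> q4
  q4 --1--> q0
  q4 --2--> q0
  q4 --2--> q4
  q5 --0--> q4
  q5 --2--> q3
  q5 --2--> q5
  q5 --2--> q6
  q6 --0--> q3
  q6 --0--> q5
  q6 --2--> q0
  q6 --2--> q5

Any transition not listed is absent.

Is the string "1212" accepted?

Start in {q0}.
Read '1': q0→{q0, q4}; now {q0, q4}.
Read '2': q0→{q3, q4}, q4→{q0, q4}; now {q0, q3, q4}.
Read '1': q0→{q0, q4}, q3→{q0, q4}, q4→{q0}; now {q0, q4}.
Read '2': q0→{q3, q4}, q4→{q0, q4}; now {q0, q3, q4}.
The final set {q0, q3, q4} contains the accepting state q4.

Yes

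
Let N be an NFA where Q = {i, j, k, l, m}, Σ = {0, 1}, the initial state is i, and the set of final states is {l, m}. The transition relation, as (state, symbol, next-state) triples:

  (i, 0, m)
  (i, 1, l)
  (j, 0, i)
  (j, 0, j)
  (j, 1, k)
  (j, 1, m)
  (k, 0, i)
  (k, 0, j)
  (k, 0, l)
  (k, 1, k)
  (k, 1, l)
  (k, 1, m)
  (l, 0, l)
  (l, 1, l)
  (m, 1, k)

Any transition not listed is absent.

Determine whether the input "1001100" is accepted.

Yes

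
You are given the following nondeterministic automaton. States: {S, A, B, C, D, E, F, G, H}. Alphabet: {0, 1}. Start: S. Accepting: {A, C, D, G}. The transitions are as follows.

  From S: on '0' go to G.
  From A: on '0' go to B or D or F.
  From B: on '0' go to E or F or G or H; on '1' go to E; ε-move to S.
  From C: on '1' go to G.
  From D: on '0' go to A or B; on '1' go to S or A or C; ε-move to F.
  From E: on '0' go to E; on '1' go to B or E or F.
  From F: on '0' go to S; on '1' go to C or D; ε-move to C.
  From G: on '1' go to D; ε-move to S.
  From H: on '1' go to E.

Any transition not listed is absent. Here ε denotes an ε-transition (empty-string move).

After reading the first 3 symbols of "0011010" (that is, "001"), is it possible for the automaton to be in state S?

No

Start in {S}.
Read '0': S→{G}; union {G}; ε-closure = {S, G}.
Read '0': S→{G}, G→∅; union {G}; ε-closure = {S, G}.
Read '1': S→∅, G→{D}; union {D}; ε-closure = {C, D, F}.
State S is not in {C, D, F}.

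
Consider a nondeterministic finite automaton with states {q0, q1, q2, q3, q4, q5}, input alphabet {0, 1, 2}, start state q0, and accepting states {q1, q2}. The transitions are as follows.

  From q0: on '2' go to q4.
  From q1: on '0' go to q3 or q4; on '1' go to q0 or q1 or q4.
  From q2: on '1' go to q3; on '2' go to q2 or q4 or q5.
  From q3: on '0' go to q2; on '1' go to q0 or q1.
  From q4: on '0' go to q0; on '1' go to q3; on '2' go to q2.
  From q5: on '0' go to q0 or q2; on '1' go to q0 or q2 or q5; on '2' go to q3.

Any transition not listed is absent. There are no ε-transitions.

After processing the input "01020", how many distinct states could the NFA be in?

0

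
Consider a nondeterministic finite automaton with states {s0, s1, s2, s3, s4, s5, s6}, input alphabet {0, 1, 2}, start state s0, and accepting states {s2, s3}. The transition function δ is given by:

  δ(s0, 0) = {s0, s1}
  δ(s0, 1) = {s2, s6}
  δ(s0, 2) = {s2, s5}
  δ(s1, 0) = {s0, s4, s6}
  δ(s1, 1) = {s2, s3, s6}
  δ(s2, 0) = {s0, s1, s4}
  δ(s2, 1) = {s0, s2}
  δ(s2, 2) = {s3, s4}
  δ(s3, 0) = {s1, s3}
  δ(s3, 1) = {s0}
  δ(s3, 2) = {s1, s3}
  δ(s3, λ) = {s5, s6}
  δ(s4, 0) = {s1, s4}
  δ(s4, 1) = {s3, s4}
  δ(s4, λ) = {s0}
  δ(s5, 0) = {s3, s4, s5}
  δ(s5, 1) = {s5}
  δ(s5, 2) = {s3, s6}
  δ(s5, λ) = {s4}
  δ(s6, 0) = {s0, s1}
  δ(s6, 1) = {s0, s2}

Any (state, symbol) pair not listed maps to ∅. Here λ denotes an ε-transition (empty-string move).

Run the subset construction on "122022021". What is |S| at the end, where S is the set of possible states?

Start in {s0}.
Read '1': {s0} → {s2, s6}.
Read '2': {s2, s6} → {s0, s3, s4, s5, s6}.
Read '2': {s0, s3, s4, s5, s6} → {s0, s1, s2, s3, s4, s5, s6}.
Read '0': {s0, s1, s2, s3, s4, s5, s6} → {s0, s1, s3, s4, s5, s6}.
Read '2': {s0, s1, s3, s4, s5, s6} → {s0, s1, s2, s3, s4, s5, s6}.
Read '2': {s0, s1, s2, s3, s4, s5, s6} → {s0, s1, s2, s3, s4, s5, s6}.
Read '0': {s0, s1, s2, s3, s4, s5, s6} → {s0, s1, s3, s4, s5, s6}.
Read '2': {s0, s1, s3, s4, s5, s6} → {s0, s1, s2, s3, s4, s5, s6}.
Read '1': {s0, s1, s2, s3, s4, s5, s6} → {s0, s2, s3, s4, s5, s6}.
That set has 6 states.

6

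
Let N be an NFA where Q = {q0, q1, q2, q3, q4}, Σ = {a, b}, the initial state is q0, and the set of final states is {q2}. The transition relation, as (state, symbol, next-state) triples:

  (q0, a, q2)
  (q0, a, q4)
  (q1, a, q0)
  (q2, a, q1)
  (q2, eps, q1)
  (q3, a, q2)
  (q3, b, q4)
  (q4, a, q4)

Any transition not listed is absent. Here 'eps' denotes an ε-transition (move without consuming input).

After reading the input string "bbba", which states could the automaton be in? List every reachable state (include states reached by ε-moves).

Start in {q0}.
Read 'b': {q0} → ∅.
The set is empty and remains empty for the remaining 3 symbols.

∅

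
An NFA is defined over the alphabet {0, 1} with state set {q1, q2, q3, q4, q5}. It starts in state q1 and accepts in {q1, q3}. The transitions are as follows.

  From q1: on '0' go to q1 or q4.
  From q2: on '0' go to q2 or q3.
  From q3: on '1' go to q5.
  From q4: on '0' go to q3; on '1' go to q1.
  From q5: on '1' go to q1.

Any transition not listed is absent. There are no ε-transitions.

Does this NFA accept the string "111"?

No

Start in {q1}.
Read '1': {q1} → ∅.
The set is empty and remains empty for the remaining 2 symbols.
The final set ∅ contains no accepting state.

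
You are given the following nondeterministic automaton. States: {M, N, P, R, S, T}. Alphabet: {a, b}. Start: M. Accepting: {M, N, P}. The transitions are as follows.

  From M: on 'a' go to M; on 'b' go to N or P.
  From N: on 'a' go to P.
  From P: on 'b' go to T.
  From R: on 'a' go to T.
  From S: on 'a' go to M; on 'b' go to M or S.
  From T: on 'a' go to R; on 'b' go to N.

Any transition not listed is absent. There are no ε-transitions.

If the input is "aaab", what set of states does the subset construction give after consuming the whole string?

Start in {M}.
Read 'a': {M} → {M}.
Read 'a': {M} → {M}.
Read 'a': {M} → {M}.
Read 'b': {M} → {N, P}.

{N, P}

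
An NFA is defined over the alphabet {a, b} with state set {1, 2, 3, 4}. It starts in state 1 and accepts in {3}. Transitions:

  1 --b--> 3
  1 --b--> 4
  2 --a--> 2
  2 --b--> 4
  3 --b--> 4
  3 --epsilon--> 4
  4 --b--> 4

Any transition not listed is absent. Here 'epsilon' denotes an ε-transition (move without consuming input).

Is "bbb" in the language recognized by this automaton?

No

Start in {1}.
Read 'b': {1} → {3, 4}.
Read 'b': {3, 4} → {4}.
Read 'b': {4} → {4}.
The final set {4} contains no accepting state.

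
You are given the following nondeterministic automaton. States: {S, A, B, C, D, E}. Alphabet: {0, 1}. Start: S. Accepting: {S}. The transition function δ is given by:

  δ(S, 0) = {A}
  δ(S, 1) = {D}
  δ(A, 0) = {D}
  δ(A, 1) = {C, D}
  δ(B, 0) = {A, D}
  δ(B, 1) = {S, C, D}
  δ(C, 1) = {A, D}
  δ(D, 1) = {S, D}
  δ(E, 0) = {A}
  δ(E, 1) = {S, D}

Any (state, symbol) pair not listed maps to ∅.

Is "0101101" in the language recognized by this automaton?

No

Start in {S}.
Read '0': {S} → {A}.
Read '1': {A} → {C, D}.
Read '0': {C, D} → ∅.
The set is empty and remains empty for the remaining 4 symbols.
The final set ∅ contains no accepting state.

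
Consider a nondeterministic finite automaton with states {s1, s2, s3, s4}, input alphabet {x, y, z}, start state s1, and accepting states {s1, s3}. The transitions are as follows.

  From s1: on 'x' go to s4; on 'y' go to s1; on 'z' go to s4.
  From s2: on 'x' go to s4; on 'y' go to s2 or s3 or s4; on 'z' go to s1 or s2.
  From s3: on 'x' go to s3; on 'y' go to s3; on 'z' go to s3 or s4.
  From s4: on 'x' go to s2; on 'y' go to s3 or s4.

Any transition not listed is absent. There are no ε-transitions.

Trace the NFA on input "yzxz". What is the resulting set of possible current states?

{s1, s2}

Start in {s1}.
Read 'y': s1→{s1}; now {s1}.
Read 'z': s1→{s4}; now {s4}.
Read 'x': s4→{s2}; now {s2}.
Read 'z': s2→{s1, s2}; now {s1, s2}.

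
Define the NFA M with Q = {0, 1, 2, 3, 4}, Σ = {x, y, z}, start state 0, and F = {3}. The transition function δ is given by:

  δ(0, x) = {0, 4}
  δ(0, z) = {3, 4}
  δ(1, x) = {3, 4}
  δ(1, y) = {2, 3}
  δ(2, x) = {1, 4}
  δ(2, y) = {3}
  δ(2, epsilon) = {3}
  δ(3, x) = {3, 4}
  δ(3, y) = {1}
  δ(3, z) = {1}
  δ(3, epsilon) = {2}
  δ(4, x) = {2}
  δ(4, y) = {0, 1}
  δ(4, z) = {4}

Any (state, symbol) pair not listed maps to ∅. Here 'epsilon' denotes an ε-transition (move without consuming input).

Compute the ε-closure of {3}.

Begin with {3}.
ε-move 3 → 2; add 2.

{2, 3}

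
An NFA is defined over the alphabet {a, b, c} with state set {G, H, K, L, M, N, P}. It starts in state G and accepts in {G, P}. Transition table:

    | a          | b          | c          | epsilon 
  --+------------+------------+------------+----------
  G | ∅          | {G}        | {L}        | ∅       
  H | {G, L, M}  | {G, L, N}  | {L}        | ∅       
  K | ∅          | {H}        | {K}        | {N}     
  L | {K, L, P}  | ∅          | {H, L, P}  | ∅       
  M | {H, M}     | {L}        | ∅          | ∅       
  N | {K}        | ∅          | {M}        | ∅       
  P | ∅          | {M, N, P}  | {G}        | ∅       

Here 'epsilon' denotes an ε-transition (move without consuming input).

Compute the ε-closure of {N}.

{N}

Begin with {N}.
No ε-moves leave this set, so the closure equals the set itself.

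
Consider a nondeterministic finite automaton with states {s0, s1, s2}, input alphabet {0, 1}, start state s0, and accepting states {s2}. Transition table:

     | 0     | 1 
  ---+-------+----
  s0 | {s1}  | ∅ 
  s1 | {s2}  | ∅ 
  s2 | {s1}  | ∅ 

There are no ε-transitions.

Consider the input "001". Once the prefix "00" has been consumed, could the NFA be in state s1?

Start in {s0}.
Read '0': {s0} → {s1}.
Read '0': {s1} → {s2}.
State s1 is not in {s2}.

No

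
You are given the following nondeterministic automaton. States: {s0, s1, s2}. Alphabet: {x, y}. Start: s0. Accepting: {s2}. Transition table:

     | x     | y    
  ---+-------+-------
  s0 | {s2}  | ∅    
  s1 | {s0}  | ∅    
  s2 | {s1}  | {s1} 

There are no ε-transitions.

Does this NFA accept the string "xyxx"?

Start in {s0}.
Read 'x': {s0} → {s2}.
Read 'y': {s2} → {s1}.
Read 'x': {s1} → {s0}.
Read 'x': {s0} → {s2}.
The final set {s2} contains the accepting state s2.

Yes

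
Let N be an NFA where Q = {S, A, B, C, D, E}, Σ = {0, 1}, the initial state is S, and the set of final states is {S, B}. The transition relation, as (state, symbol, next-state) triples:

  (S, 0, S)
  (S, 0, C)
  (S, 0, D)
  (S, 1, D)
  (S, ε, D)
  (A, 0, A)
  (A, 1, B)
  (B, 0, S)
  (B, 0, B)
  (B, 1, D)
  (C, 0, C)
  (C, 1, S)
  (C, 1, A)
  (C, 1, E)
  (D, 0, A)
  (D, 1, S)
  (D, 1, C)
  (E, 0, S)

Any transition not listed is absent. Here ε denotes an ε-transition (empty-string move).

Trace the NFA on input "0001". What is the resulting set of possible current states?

{S, A, B, C, D, E}

Start: ε-closure({S}) = {S, D}.
Read '0': S→{S, C, D}, D→{A}; now {S, A, C, D}.
Read '0': S→{S, C, D}, A→{A}, C→{C}, D→{A}; now {S, A, C, D}.
Read '0': S→{S, C, D}, A→{A}, C→{C}, D→{A}; now {S, A, C, D}.
Read '1': S→{D}, A→{B}, C→{S, A, E}, D→{S, C}; now {S, A, B, C, D, E}.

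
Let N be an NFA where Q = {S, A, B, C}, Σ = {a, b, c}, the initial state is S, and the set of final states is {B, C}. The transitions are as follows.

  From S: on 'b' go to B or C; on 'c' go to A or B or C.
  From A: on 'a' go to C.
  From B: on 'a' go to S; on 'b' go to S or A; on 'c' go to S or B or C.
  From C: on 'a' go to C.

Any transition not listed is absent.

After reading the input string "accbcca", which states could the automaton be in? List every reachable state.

∅

Start in {S}.
Read 'a': {S} → ∅.
The set is empty and remains empty for the remaining 6 symbols.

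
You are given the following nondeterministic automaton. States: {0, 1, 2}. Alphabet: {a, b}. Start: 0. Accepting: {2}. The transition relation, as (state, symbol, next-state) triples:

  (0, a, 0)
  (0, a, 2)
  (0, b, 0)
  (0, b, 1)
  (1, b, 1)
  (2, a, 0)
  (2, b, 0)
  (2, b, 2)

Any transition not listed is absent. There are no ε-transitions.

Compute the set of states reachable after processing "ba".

Start in {0}.
Read 'b': {0} → {0, 1}.
Read 'a': {0, 1} → {0, 2}.

{0, 2}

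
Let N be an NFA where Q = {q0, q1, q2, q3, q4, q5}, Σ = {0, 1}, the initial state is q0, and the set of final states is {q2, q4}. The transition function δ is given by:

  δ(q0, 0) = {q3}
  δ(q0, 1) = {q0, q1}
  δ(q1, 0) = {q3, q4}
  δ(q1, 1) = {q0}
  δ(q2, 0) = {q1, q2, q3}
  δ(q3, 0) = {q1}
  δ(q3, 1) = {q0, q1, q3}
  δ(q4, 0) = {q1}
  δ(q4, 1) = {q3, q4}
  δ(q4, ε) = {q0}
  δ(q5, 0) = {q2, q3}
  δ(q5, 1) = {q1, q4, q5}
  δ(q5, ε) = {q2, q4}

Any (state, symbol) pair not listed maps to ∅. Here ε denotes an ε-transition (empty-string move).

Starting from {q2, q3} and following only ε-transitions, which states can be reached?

Begin with {q2, q3}.
No ε-moves leave this set, so the closure equals the set itself.

{q2, q3}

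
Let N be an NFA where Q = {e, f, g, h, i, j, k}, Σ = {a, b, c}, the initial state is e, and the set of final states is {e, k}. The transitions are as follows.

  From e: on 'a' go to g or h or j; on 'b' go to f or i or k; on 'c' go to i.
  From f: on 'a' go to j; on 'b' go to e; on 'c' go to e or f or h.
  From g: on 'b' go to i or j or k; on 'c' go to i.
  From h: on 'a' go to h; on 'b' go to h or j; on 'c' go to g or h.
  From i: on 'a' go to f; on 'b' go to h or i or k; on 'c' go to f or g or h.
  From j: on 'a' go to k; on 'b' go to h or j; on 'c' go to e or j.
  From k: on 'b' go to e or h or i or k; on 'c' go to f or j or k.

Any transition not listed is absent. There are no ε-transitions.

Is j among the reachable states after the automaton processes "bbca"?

Start in {e}.
Read 'b': e→{f, i, k}; now {f, i, k}.
Read 'b': f→{e}, i→{h, i, k}, k→{e, h, i, k}; now {e, h, i, k}.
Read 'c': e→{i}, h→{g, h}, i→{f, g, h}, k→{f, j, k}; now {f, g, h, i, j, k}.
Read 'a': f→{j}, g→∅, h→{h}, i→{f}, j→{k}, k→∅; now {f, h, j, k}.
State j is in {f, h, j, k}.

Yes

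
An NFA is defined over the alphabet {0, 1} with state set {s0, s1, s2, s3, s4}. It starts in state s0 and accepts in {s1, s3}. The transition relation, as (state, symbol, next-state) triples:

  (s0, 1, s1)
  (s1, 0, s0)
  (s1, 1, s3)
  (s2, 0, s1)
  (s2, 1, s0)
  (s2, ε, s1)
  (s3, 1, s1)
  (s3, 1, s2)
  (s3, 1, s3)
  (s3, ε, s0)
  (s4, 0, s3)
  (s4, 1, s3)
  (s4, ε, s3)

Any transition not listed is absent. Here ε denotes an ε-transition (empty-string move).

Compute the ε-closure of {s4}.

Begin with {s4}.
ε-move s4 → s3; add s3.
ε-move s3 → s0; add s0.

{s0, s3, s4}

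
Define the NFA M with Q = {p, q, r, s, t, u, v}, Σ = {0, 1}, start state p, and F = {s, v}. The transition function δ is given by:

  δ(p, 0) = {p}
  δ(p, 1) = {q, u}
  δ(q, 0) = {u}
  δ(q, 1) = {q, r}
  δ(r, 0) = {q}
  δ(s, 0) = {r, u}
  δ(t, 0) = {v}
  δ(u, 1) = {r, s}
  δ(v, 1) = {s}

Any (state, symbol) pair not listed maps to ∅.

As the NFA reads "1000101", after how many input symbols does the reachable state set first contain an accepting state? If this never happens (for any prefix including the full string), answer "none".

none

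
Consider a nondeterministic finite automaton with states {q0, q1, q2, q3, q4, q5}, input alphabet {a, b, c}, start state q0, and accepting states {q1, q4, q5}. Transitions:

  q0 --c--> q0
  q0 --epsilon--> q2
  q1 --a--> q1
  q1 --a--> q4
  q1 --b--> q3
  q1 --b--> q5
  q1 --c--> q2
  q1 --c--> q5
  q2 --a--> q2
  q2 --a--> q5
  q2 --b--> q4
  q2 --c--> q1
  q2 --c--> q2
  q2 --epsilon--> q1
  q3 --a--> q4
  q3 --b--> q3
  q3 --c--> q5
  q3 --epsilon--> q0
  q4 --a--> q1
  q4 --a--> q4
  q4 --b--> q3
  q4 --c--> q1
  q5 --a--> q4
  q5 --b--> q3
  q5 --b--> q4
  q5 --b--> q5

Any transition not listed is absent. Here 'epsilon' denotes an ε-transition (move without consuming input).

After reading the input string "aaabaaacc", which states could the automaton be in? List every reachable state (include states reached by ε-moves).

Start: ε-closure({q0}) = {q0, q1, q2}.
Read 'a': q0→∅, q1→{q1, q4}, q2→{q2, q5}; now {q1, q2, q4, q5}.
Read 'a': q1→{q1, q4}, q2→{q2, q5}, q4→{q1, q4}, q5→{q4}; now {q1, q2, q4, q5}.
Read 'a': q1→{q1, q4}, q2→{q2, q5}, q4→{q1, q4}, q5→{q4}; now {q1, q2, q4, q5}.
Read 'b': q1→{q3, q5}, q2→{q4}, q4→{q3}, q5→{q3, q4, q5}; union {q3, q4, q5}; ε-closure = {q0, q1, q2, q3, q4, q5}.
Read 'a': q0→∅, q1→{q1, q4}, q2→{q2, q5}, q3→{q4}, q4→{q1, q4}, q5→{q4}; now {q1, q2, q4, q5}.
Read 'a': q1→{q1, q4}, q2→{q2, q5}, q4→{q1, q4}, q5→{q4}; now {q1, q2, q4, q5}.
Read 'a': q1→{q1, q4}, q2→{q2, q5}, q4→{q1, q4}, q5→{q4}; now {q1, q2, q4, q5}.
Read 'c': q1→{q2, q5}, q2→{q1, q2}, q4→{q1}, q5→∅; now {q1, q2, q5}.
Read 'c': q1→{q2, q5}, q2→{q1, q2}, q5→∅; now {q1, q2, q5}.

{q1, q2, q5}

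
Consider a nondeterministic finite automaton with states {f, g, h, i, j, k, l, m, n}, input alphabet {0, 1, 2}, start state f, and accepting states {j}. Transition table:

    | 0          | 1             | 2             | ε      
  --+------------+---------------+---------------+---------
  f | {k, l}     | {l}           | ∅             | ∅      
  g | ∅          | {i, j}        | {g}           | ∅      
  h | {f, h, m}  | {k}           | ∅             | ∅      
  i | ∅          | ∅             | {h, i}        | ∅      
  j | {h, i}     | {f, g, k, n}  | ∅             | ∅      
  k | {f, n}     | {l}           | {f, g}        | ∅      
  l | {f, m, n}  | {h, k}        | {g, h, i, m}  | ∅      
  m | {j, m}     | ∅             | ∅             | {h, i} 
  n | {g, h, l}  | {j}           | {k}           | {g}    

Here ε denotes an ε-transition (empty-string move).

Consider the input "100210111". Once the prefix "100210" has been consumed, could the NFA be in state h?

Start in {f}.
Read '1': {f} → {l}.
Read '0': {l} → {f, g, h, i, m, n}.
Read '0': {f, g, h, i, m, n} → {f, g, h, i, j, k, l, m}.
Read '2': {f, g, h, i, j, k, l, m} → {f, g, h, i, m}.
Read '1': {f, g, h, i, m} → {i, j, k, l}.
Read '0': {i, j, k, l} → {f, g, h, i, m, n}.
State h is in {f, g, h, i, m, n}.

Yes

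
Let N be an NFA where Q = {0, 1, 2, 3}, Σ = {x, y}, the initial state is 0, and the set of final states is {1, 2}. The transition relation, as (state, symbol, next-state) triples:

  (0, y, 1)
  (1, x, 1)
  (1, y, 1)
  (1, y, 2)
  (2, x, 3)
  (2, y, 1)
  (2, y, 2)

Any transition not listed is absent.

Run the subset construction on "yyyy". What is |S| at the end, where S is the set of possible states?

2

Start in {0}.
Read 'y': 0→{1}; now {1}.
Read 'y': 1→{1, 2}; now {1, 2}.
Read 'y': 1→{1, 2}, 2→{1, 2}; now {1, 2}.
Read 'y': 1→{1, 2}, 2→{1, 2}; now {1, 2}.
That set has 2 states.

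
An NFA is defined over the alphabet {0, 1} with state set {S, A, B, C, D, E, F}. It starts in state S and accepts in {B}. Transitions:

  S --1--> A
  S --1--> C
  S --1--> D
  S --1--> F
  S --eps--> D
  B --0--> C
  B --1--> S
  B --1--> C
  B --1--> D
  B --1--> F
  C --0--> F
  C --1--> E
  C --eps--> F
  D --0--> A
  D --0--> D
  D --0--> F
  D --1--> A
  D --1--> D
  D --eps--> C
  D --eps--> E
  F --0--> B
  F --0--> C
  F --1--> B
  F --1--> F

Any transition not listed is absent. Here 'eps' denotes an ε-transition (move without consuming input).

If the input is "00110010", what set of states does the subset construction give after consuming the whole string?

Start: ε-closure({S}) = {S, C, D, E, F}.
Read '0': S→∅, C→{F}, D→{A, D, F}, E→∅, F→{B, C}; union {A, B, C, D, F}; ε-closure = {A, B, C, D, E, F}.
Read '0': A→∅, B→{C}, C→{F}, D→{A, D, F}, E→∅, F→{B, C}; union {A, B, C, D, F}; ε-closure = {A, B, C, D, E, F}.
Read '1': A→∅, B→{S, C, D, F}, C→{E}, D→{A, D}, E→∅, F→{B, F}; now {S, A, B, C, D, E, F}.
Read '1': S→{A, C, D, F}, A→∅, B→{S, C, D, F}, C→{E}, D→{A, D}, E→∅, F→{B, F}; now {S, A, B, C, D, E, F}.
Read '0': S→∅, A→∅, B→{C}, C→{F}, D→{A, D, F}, E→∅, F→{B, C}; union {A, B, C, D, F}; ε-closure = {A, B, C, D, E, F}.
Read '0': A→∅, B→{C}, C→{F}, D→{A, D, F}, E→∅, F→{B, C}; union {A, B, C, D, F}; ε-closure = {A, B, C, D, E, F}.
Read '1': A→∅, B→{S, C, D, F}, C→{E}, D→{A, D}, E→∅, F→{B, F}; now {S, A, B, C, D, E, F}.
Read '0': S→∅, A→∅, B→{C}, C→{F}, D→{A, D, F}, E→∅, F→{B, C}; union {A, B, C, D, F}; ε-closure = {A, B, C, D, E, F}.

{A, B, C, D, E, F}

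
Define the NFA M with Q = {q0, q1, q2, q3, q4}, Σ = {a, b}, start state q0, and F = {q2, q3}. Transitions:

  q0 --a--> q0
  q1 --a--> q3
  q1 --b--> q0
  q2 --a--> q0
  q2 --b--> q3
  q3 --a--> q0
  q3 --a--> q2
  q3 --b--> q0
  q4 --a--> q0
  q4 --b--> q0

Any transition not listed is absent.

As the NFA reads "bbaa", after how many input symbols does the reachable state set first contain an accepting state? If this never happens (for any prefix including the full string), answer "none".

Start in {q0}.
Read 'b': q0→∅; now ∅.
The set is empty and remains empty for the remaining 3 symbols.
No reachable set along the way intersects F.

none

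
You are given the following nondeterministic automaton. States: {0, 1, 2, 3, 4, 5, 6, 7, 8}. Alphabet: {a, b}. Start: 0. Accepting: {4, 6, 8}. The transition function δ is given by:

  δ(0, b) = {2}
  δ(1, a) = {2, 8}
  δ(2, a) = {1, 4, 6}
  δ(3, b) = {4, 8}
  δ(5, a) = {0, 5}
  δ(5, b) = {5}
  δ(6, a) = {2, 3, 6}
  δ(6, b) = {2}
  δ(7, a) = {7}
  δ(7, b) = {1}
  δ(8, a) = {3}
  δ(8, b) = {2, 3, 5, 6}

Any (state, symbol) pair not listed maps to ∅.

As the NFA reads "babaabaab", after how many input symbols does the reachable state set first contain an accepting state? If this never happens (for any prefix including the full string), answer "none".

2

Start in {0}.
Read 'b': 0→{2}; now {2}.
Read 'a': 2→{1, 4, 6}; now {1, 4, 6}.
None of the earlier sets intersect F, but {1, 4, 6} does.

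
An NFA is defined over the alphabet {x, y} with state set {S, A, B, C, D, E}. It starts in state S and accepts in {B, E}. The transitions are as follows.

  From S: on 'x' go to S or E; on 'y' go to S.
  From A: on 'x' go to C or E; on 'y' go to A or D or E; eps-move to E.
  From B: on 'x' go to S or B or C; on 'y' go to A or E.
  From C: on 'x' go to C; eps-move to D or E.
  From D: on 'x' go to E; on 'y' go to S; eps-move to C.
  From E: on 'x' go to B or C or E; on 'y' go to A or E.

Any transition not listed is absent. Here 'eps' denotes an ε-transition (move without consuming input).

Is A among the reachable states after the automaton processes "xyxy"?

Start in {S}.
Read 'x': {S} → {S, E}.
Read 'y': {S, E} → {S, A, E}.
Read 'x': {S, A, E} → {S, B, C, D, E}.
Read 'y': {S, B, C, D, E} → {S, A, E}.
State A is in {S, A, E}.

Yes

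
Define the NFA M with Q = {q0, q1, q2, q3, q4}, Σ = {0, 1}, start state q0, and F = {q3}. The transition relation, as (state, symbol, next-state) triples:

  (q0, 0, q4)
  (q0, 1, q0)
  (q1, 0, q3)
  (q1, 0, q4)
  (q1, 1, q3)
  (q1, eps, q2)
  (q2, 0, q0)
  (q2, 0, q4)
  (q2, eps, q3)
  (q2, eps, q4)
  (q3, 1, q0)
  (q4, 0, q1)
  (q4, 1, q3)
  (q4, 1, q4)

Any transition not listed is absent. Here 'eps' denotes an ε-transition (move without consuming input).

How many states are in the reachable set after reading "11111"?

1

Start in {q0}.
Read '1': q0→{q0}; now {q0}.
Read '1': q0→{q0}; now {q0}.
Read '1': q0→{q0}; now {q0}.
Read '1': q0→{q0}; now {q0}.
Read '1': q0→{q0}; now {q0}.
That set has 1 state.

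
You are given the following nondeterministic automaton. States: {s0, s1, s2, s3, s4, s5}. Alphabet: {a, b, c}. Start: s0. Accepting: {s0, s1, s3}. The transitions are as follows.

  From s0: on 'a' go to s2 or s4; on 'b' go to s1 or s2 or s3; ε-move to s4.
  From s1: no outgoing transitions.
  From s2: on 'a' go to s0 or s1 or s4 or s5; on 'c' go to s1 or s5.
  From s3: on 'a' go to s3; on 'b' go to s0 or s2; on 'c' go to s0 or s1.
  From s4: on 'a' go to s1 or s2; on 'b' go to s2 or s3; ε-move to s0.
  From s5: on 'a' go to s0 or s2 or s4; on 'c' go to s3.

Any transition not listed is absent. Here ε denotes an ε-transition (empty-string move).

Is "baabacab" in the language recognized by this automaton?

Yes

Start: ε-closure({s0}) = {s0, s4}.
Read 'b': s0→{s1, s2, s3}, s4→{s2, s3}; now {s1, s2, s3}.
Read 'a': s1→∅, s2→{s0, s1, s4, s5}, s3→{s3}; now {s0, s1, s3, s4, s5}.
Read 'a': s0→{s2, s4}, s1→∅, s3→{s3}, s4→{s1, s2}, s5→{s0, s2, s4}; now {s0, s1, s2, s3, s4}.
Read 'b': s0→{s1, s2, s3}, s1→∅, s2→∅, s3→{s0, s2}, s4→{s2, s3}; union {s0, s1, s2, s3}; ε-closure = {s0, s1, s2, s3, s4}.
Read 'a': s0→{s2, s4}, s1→∅, s2→{s0, s1, s4, s5}, s3→{s3}, s4→{s1, s2}; now {s0, s1, s2, s3, s4, s5}.
Read 'c': s0→∅, s1→∅, s2→{s1, s5}, s3→{s0, s1}, s4→∅, s5→{s3}; union {s0, s1, s3, s5}; ε-closure = {s0, s1, s3, s4, s5}.
Read 'a': s0→{s2, s4}, s1→∅, s3→{s3}, s4→{s1, s2}, s5→{s0, s2, s4}; now {s0, s1, s2, s3, s4}.
Read 'b': s0→{s1, s2, s3}, s1→∅, s2→∅, s3→{s0, s2}, s4→{s2, s3}; union {s0, s1, s2, s3}; ε-closure = {s0, s1, s2, s3, s4}.
The final set {s0, s1, s2, s3, s4} contains the accepting states s0, s1, s3.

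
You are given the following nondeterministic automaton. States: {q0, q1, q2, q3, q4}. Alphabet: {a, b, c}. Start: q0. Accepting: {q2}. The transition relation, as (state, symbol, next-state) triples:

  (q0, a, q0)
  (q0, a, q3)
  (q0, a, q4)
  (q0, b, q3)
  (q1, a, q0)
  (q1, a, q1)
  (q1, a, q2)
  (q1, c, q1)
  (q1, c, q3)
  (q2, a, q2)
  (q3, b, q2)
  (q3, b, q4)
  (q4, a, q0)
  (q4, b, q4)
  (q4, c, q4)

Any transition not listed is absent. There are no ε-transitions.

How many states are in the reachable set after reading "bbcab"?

1

Start in {q0}.
Read 'b': q0→{q3}; now {q3}.
Read 'b': q3→{q2, q4}; now {q2, q4}.
Read 'c': q2→∅, q4→{q4}; now {q4}.
Read 'a': q4→{q0}; now {q0}.
Read 'b': q0→{q3}; now {q3}.
That set has 1 state.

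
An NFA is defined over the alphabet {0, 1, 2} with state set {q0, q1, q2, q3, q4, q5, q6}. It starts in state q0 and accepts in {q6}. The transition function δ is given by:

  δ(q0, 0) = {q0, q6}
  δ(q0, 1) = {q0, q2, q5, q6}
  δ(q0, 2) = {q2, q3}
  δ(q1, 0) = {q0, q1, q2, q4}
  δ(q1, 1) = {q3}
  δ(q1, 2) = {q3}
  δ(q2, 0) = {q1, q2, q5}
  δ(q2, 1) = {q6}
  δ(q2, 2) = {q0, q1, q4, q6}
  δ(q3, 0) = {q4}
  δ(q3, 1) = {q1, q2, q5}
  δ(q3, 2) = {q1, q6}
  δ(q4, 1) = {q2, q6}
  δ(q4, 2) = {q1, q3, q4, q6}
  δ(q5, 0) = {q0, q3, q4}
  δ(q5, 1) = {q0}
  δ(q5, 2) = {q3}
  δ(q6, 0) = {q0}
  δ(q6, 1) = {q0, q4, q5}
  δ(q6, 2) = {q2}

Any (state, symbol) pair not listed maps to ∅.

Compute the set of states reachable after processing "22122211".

{q0, q1, q2, q3, q4, q5, q6}

Start in {q0}.
Read '2': {q0} → {q2, q3}.
Read '2': {q2, q3} → {q0, q1, q4, q6}.
Read '1': {q0, q1, q4, q6} → {q0, q2, q3, q4, q5, q6}.
Read '2': {q0, q2, q3, q4, q5, q6} → {q0, q1, q2, q3, q4, q6}.
Read '2': {q0, q1, q2, q3, q4, q6} → {q0, q1, q2, q3, q4, q6}.
Read '2': {q0, q1, q2, q3, q4, q6} → {q0, q1, q2, q3, q4, q6}.
Read '1': {q0, q1, q2, q3, q4, q6} → {q0, q1, q2, q3, q4, q5, q6}.
Read '1': {q0, q1, q2, q3, q4, q5, q6} → {q0, q1, q2, q3, q4, q5, q6}.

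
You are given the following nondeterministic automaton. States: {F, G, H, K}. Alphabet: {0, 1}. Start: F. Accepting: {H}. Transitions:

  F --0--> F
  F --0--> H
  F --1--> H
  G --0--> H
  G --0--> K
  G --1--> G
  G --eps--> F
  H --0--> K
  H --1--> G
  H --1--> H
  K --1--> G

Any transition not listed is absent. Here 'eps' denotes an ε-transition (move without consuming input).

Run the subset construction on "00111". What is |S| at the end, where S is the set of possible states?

3

Start in {F}.
Read '0': {F} → {F, H}.
Read '0': {F, H} → {F, H, K}.
Read '1': {F, H, K} → {F, G, H}.
Read '1': {F, G, H} → {F, G, H}.
Read '1': {F, G, H} → {F, G, H}.
That set has 3 states.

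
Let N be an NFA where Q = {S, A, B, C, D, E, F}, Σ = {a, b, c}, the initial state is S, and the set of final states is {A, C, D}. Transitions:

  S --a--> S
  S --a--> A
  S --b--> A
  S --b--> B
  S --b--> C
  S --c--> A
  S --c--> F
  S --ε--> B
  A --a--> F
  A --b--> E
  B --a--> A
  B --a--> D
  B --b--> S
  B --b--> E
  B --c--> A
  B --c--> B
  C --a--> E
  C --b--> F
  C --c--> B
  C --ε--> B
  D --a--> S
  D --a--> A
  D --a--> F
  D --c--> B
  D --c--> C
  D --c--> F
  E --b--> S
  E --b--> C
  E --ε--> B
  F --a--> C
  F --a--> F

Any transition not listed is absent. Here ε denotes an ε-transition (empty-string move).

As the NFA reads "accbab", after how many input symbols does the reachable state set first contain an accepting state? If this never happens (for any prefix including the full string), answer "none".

1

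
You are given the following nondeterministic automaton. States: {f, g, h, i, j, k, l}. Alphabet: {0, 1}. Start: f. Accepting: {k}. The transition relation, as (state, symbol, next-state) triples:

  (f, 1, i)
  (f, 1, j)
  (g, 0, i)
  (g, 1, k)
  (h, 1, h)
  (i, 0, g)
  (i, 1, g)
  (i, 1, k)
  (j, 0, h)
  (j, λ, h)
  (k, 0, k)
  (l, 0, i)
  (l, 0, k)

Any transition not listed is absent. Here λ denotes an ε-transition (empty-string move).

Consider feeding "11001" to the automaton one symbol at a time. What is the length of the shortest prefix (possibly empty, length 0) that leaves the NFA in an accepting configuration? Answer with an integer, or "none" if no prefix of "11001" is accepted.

Start in {f}.
Read '1': f→{i, j}; union {i, j}; ε-closure = {h, i, j}.
Read '1': h→{h}, i→{g, k}, j→∅; now {g, h, k}.
None of the earlier sets intersect F, but {g, h, k} does.

2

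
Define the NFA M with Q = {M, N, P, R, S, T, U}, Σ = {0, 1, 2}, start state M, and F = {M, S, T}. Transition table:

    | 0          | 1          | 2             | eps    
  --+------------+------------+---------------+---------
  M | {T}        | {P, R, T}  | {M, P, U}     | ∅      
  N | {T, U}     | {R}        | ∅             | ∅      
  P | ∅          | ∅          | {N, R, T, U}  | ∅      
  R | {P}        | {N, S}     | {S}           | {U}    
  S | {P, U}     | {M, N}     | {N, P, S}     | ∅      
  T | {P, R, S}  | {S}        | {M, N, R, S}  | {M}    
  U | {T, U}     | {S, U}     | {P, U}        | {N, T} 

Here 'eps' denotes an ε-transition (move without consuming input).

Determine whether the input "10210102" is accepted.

Start in {M}.
Read '1': {M} → {M, N, P, R, T, U}.
Read '0': {M, N, P, R, T, U} → {M, N, P, R, S, T, U}.
Read '2': {M, N, P, R, S, T, U} → {M, N, P, R, S, T, U}.
Read '1': {M, N, P, R, S, T, U} → {M, N, P, R, S, T, U}.
Read '0': {M, N, P, R, S, T, U} → {M, N, P, R, S, T, U}.
Read '1': {M, N, P, R, S, T, U} → {M, N, P, R, S, T, U}.
Read '0': {M, N, P, R, S, T, U} → {M, N, P, R, S, T, U}.
Read '2': {M, N, P, R, S, T, U} → {M, N, P, R, S, T, U}.
The final set {M, N, P, R, S, T, U} contains the accepting states M, S, T.

Yes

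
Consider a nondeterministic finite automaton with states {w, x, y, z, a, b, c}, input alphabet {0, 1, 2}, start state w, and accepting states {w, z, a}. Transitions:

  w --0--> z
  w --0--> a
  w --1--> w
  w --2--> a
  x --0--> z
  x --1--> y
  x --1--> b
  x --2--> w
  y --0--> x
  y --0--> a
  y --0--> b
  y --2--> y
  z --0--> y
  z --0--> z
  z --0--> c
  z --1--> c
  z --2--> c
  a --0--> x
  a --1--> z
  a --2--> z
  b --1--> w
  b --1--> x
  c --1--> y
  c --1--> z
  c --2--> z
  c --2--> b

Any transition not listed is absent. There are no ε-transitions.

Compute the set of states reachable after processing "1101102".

Start in {w}.
Read '1': {w} → {w}.
Read '1': {w} → {w}.
Read '0': {w} → {z, a}.
Read '1': {z, a} → {z, c}.
Read '1': {z, c} → {y, z, c}.
Read '0': {y, z, c} → {x, y, z, a, b, c}.
Read '2': {x, y, z, a, b, c} → {w, y, z, b, c}.

{w, y, z, b, c}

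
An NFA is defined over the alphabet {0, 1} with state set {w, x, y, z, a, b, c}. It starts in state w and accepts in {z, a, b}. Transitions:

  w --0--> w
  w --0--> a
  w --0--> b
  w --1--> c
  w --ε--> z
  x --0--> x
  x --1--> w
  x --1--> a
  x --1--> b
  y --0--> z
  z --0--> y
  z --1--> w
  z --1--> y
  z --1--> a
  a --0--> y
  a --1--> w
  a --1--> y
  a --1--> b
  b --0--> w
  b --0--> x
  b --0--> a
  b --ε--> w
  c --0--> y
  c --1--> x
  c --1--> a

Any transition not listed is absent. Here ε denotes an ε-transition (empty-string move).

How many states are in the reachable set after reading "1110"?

Start: ε-closure({w}) = {w, z}.
Read '1': w→{c}, z→{w, y, a}; union {w, y, a, c}; ε-closure = {w, y, z, a, c}.
Read '1': w→{c}, y→∅, z→{w, y, a}, a→{w, y, b}, c→{x, a}; union {w, x, y, a, b, c}; ε-closure = {w, x, y, z, a, b, c}.
Read '1': w→{c}, x→{w, a, b}, y→∅, z→{w, y, a}, a→{w, y, b}, b→∅, c→{x, a}; union {w, x, y, a, b, c}; ε-closure = {w, x, y, z, a, b, c}.
Read '0': w→{w, a, b}, x→{x}, y→{z}, z→{y}, a→{y}, b→{w, x, a}, c→{y}; now {w, x, y, z, a, b}.
That set has 6 states.

6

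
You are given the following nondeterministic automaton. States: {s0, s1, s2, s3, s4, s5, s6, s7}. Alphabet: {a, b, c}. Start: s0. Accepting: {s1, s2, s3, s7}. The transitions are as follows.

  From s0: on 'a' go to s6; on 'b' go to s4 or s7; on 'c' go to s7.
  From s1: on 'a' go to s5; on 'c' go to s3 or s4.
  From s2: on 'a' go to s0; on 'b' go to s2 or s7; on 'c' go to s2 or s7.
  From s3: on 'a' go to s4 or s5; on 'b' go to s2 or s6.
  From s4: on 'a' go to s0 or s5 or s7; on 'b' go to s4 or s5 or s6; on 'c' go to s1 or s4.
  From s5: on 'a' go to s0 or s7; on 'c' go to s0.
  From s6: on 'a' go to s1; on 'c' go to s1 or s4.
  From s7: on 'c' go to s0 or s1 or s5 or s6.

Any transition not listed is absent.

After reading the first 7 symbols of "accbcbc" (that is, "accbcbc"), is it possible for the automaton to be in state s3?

No

Start in {s0}.
Read 'a': s0→{s6}; now {s6}.
Read 'c': s6→{s1, s4}; now {s1, s4}.
Read 'c': s1→{s3, s4}, s4→{s1, s4}; now {s1, s3, s4}.
Read 'b': s1→∅, s3→{s2, s6}, s4→{s4, s5, s6}; now {s2, s4, s5, s6}.
Read 'c': s2→{s2, s7}, s4→{s1, s4}, s5→{s0}, s6→{s1, s4}; now {s0, s1, s2, s4, s7}.
Read 'b': s0→{s4, s7}, s1→∅, s2→{s2, s7}, s4→{s4, s5, s6}, s7→∅; now {s2, s4, s5, s6, s7}.
Read 'c': s2→{s2, s7}, s4→{s1, s4}, s5→{s0}, s6→{s1, s4}, s7→{s0, s1, s5, s6}; now {s0, s1, s2, s4, s5, s6, s7}.
State s3 is not in {s0, s1, s2, s4, s5, s6, s7}.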